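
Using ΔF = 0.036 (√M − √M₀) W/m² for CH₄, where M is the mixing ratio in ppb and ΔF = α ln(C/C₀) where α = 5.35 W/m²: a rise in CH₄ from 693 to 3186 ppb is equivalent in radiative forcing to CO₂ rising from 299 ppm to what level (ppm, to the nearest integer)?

CH₄ forcing: 0.036 × (√3186 − √693) = 0.036 × (56.4447 − 26.3249) = 0.036 × 30.1198 = 1.08431 W/m².
Set 5.35 ln(C/299) = 1.08431: ln(C/299) = 1.08431/5.35 = 0.20267, so C = 299 × e^0.20267 = 299 × 1.22467 = 366.18 ppm.

C ≈ 366 ppm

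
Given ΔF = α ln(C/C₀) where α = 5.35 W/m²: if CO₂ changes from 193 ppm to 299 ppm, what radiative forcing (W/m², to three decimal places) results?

CO₂: 5.35 × ln(299/193) = 5.35 × ln(1.54922) = 5.35 × 0.43775 = 2.3420 W/m².

ΔF = 2.342 W/m²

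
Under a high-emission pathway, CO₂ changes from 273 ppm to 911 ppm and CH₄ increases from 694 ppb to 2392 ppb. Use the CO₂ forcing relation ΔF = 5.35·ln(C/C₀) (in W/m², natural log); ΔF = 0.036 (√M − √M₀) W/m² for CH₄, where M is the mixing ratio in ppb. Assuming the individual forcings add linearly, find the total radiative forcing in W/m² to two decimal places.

CO₂: 5.35 × ln(911/273) = 5.35 × ln(3.33700) = 5.35 × 1.20507 = 6.4471 W/m².
CH₄: 0.036 × (√2392 − √694) = 0.036 × (48.9081 − 26.3439) = 0.036 × 22.5642 = 0.8123 W/m².
Total ΔF = 6.4471 + 0.8123 = 7.2594 W/m².

ΔF = 7.26 W/m²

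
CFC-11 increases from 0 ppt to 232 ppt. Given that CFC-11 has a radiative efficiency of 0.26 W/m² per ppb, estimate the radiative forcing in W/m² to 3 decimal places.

ΔF = 0.060 W/m²

CFC-11: Δ = 232 − 0 = 232 ppt = 0.232 ppb; ΔF = 0.26 × 0.232 = 0.0603 W/m².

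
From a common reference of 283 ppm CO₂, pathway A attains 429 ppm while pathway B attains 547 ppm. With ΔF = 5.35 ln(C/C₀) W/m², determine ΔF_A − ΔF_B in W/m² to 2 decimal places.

ΔF_A − ΔF_B = -1.30 W/m²

ΔF_A = 5.35 ln(429/283) = 5.35 × 0.41601 = 2.2257 W/m².
ΔF_B = 5.35 ln(547/283) = 5.35 × 0.65900 = 3.5257 W/m².
Difference: 2.2257 − 3.5257 = -1.3000 W/m².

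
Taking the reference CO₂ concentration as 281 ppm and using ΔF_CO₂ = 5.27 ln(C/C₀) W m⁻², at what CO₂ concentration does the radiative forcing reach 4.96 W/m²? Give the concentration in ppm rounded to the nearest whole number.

Set 5.27 ln(C/281) = 4.96, so ln(C/281) = 4.96/5.27 = 0.94118.
Then C/281 = e^0.94118 = 2.56300, giving C = 281 × 2.56300 = 720.20 ppm.

C ≈ 720 ppm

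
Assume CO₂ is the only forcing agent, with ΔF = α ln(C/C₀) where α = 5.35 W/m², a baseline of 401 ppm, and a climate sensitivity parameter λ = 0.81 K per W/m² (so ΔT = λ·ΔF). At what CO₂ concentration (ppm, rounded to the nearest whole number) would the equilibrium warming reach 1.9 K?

C ≈ 622 ppm

Required forcing: ΔF = ΔT/λ = 1.9/0.81 = 2.3457 W/m².
Then ln(C/401) = ΔF/5.35 = 2.3457/5.35 = 0.43845.
So C = 401 × e^0.43845 = 401 × 1.55030 = 621.67 ppm.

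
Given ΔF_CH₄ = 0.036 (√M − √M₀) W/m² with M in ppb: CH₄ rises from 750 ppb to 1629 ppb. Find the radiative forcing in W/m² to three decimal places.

CH₄: 0.036 × (√1629 − √750) = 0.036 × (40.3609 − 27.3861) = 0.036 × 12.9748 = 0.4671 W/m².

ΔF = 0.467 W/m²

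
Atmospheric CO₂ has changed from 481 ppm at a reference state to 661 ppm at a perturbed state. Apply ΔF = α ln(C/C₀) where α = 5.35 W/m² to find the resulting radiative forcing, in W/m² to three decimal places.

ΔF = 1.701 W/m²

CO₂ absorption bands are partially saturated, so forcing scales with the logarithm of the concentration ratio.
CO₂: 5.35 × ln(661/481) = 5.35 × ln(1.37422) = 5.35 × 0.31789 = 1.7007 W/m².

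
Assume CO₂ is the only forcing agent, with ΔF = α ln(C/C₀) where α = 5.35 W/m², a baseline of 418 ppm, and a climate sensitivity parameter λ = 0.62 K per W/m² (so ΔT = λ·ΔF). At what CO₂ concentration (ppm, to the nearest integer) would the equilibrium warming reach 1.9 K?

C ≈ 741 ppm

Required forcing: ΔF = ΔT/λ = 1.9/0.62 = 3.0645 W/m².
Then ln(C/418) = ΔF/5.35 = 3.0645/5.35 = 0.57280.
So C = 418 × e^0.57280 = 418 × 1.77323 = 741.21 ppm.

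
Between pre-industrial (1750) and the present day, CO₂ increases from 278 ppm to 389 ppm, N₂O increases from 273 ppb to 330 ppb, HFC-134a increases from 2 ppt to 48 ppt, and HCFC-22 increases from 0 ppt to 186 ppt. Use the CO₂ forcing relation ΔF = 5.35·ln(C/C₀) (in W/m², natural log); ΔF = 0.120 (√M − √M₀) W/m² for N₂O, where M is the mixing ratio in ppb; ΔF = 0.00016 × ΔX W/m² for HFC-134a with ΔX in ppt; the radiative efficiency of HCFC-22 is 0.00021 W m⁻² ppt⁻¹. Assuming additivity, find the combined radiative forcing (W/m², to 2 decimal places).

ΔF = 2.04 W/m²

CO₂: 5.35 × ln(389/278) = 5.35 × ln(1.39928) = 5.35 × 0.33596 = 1.7974 W/m².
N₂O: 0.120 × (√330 − √273) = 0.120 × (18.1659 − 16.5227) = 0.120 × 1.6432 = 0.1972 W/m².
HFC-134a: ΔF = 0.00016 × (48 − 2) = 0.00016 × 46 = 0.0074 W/m².
HCFC-22: ΔF = 0.00021 × (186 − 0) = 0.00021 × 186 = 0.0391 W/m².
Total ΔF = 1.7974 + 0.1972 + 0.0074 + 0.0391 = 2.0411 W/m².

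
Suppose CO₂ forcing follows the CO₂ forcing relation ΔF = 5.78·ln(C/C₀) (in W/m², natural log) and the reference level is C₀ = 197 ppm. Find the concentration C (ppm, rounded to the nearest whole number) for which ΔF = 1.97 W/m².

C ≈ 277 ppm

Set 5.78 ln(C/197) = 1.97, so ln(C/197) = 1.97/5.78 = 0.34083.
Then C/197 = e^0.34083 = 1.40611, giving C = 197 × 1.40611 = 277.00 ppm.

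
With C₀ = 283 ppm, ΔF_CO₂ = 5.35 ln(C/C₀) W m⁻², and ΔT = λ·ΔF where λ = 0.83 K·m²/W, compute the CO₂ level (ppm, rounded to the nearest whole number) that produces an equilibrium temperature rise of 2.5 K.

Required forcing: ΔF = ΔT/λ = 2.5/0.83 = 3.0120 W/m².
Then ln(C/283) = ΔF/5.35 = 3.0120/5.35 = 0.56299.
So C = 283 × e^0.56299 = 283 × 1.75591 = 496.92 ppm.

C ≈ 497 ppm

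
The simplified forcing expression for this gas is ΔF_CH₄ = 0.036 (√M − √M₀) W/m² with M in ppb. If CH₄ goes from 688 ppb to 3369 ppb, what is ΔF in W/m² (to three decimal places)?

ΔF = 1.145 W/m²

CH₄: 0.036 × (√3369 − √688) = 0.036 × (58.0431 − 26.2298) = 0.036 × 31.8133 = 1.1453 W/m².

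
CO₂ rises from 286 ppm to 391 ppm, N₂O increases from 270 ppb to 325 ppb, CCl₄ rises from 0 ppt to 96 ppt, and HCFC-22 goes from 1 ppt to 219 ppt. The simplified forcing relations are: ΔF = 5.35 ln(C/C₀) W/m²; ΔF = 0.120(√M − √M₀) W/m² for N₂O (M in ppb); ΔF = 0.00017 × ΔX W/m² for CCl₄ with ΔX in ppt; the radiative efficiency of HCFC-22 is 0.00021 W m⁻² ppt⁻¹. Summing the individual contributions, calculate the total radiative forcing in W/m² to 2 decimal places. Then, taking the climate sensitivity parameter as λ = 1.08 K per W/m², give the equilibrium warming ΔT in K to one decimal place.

ΔF = 1.93 W/m²; ΔT = 2.1 K

CO₂: 5.35 × ln(391/286) = 5.35 × ln(1.36713) = 5.35 × 0.31271 = 1.6730 W/m².
N₂O: 0.120 × (√325 − √270) = 0.120 × (18.0278 − 16.4317) = 0.120 × 1.5961 = 0.1915 W/m².
CCl₄: ΔF = 0.00017 × (96 − 0) = 0.00017 × 96 = 0.0163 W/m².
HCFC-22: ΔF = 0.00021 × (219 − 1) = 0.00021 × 218 = 0.0458 W/m².
Total ΔF = 1.6730 + 0.1915 + 0.0163 + 0.0458 = 1.9266 W/m².
ΔT = λ ΔF = 1.08 × 1.93 = 2.0844 K.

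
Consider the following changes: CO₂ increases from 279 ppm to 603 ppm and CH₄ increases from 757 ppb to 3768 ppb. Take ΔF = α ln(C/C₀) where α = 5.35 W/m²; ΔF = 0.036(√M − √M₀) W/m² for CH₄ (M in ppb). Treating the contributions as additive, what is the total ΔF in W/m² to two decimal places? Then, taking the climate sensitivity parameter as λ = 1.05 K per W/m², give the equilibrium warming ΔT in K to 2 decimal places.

ΔF = 5.34 W/m²; ΔT = 5.61 K

CO₂: 5.35 × ln(603/279) = 5.35 × ln(2.16129) = 5.35 × 0.77071 = 4.1233 W/m².
CH₄: 0.036 × (√3768 − √757) = 0.036 × (61.3840 − 27.5136) = 0.036 × 33.8704 = 1.2193 W/m².
Total ΔF = 4.1233 + 1.2193 = 5.3426 W/m².
ΔT = λ ΔF = 1.05 × 5.34 = 5.6070 K.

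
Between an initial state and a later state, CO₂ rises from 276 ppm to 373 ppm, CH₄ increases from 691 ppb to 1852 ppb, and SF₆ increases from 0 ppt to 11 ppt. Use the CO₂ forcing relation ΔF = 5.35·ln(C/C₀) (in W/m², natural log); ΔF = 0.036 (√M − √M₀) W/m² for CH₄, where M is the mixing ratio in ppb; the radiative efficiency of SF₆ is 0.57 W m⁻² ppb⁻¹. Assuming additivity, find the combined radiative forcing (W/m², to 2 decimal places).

CO₂: 5.35 × ln(373/276) = 5.35 × ln(1.35145) = 5.35 × 0.30118 = 1.6113 W/m².
CH₄: 0.036 × (√1852 − √691) = 0.036 × (43.0349 − 26.2869) = 0.036 × 16.7480 = 0.6029 W/m².
SF₆: Δ = 11 − 0 = 11 ppt = 0.011 ppb; ΔF = 0.57 × 0.011 = 0.0063 W/m².
Total ΔF = 1.6113 + 0.6029 + 0.0063 = 2.2205 W/m².

ΔF = 2.22 W/m²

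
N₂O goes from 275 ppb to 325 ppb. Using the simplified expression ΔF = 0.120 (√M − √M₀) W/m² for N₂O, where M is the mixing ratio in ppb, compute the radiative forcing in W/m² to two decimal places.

ΔF = 0.17 W/m²

N₂O: 0.120 × (√325 − √275) = 0.120 × (18.0278 − 16.5831) = 0.120 × 1.4447 = 0.1734 W/m².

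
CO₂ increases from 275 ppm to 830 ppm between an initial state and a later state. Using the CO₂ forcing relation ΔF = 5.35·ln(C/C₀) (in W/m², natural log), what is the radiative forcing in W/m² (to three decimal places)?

CO₂: 5.35 × ln(830/275) = 5.35 × ln(3.01818) = 5.35 × 1.10465 = 5.9099 W/m².

ΔF = 5.910 W/m²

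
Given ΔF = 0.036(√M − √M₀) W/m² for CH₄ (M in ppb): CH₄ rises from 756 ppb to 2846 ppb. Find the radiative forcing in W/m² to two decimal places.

CH₄: 0.036 × (√2846 − √756) = 0.036 × (53.3479 − 27.4955) = 0.036 × 25.8524 = 0.9307 W/m².

ΔF = 0.93 W/m²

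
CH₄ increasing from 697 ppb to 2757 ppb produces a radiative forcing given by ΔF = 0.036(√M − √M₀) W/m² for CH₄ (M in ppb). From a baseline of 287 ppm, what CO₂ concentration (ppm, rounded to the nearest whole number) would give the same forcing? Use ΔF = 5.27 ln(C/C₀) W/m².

CH₄ forcing: 0.036 × (√2757 − √697) = 0.036 × (52.5071 − 26.4008) = 0.036 × 26.1063 = 0.93983 W/m².
Set 5.27 ln(C/287) = 0.93983: ln(C/287) = 0.93983/5.27 = 0.17834, so C = 287 × e^0.17834 = 287 × 1.19523 = 343.03 ppm.

C ≈ 343 ppm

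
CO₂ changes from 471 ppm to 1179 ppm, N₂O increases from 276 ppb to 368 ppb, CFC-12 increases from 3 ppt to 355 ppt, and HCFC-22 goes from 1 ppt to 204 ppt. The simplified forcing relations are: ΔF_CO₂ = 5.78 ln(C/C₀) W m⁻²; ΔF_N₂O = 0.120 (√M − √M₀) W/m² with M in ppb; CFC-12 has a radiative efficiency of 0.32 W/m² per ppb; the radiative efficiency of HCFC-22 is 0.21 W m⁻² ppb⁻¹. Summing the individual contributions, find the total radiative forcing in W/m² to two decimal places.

ΔF = 5.77 W/m²

CO₂: 5.78 × ln(1179/471) = 5.78 × ln(2.50318) = 5.78 × 0.91756 = 5.3035 W/m².
N₂O: 0.120 × (√368 − √276) = 0.120 × (19.1833 − 16.6132) = 0.120 × 2.5701 = 0.3084 W/m².
CFC-12: Δ = 355 − 3 = 352 ppt = 0.352 ppb; ΔF = 0.32 × 0.352 = 0.1126 W/m².
HCFC-22: Δ = 204 − 1 = 203 ppt = 0.203 ppb; ΔF = 0.21 × 0.203 = 0.0426 W/m².
Total ΔF = 5.3035 + 0.3084 + 0.1126 + 0.0426 = 5.7671 W/m².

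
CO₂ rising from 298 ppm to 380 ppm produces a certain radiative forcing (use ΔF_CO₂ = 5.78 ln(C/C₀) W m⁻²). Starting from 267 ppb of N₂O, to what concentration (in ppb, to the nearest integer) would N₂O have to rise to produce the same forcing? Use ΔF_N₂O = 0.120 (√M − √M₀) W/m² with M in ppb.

CO₂ forcing: 5.78 × ln(380/298) = 5.78 × 0.243078 = 1.40499 W/m².
Set 0.120(√M − √267) = 1.40499: √M = 1.40499/0.120 + √267 = 11.7083 + 16.3401 = 28.0484.
M = (28.0484)² = 786.71 ppb.

M ≈ 787 ppb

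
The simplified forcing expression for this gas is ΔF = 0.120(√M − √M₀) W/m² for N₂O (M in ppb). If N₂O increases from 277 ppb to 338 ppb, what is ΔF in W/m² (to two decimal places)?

ΔF = 0.21 W/m²

N₂O: 0.120 × (√338 − √277) = 0.120 × (18.3848 − 16.6433) = 0.120 × 1.7415 = 0.2090 W/m².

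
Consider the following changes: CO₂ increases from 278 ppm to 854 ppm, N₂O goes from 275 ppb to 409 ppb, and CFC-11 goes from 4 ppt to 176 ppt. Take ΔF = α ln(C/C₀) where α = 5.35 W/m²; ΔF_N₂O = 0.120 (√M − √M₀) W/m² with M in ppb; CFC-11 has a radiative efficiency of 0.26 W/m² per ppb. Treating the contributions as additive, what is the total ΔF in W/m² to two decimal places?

CO₂: 5.35 × ln(854/278) = 5.35 × ln(3.07194) = 5.35 × 1.12231 = 6.0044 W/m².
N₂O: 0.120 × (√409 − √275) = 0.120 × (20.2237 − 16.5831) = 0.120 × 3.6406 = 0.4369 W/m².
CFC-11: Δ = 176 − 4 = 172 ppt = 0.172 ppb; ΔF = 0.26 × 0.172 = 0.0447 W/m².
Total ΔF = 6.0044 + 0.4369 + 0.0447 = 6.4860 W/m².

ΔF = 6.49 W/m²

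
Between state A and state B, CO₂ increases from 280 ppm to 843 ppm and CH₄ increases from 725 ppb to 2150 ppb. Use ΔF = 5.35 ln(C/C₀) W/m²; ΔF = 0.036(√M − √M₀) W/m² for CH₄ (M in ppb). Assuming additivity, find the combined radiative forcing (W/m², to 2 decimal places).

ΔF = 6.60 W/m²

CO₂: 5.35 × ln(843/280) = 5.35 × ln(3.01071) = 5.35 × 1.10218 = 5.8967 W/m².
CH₄: 0.036 × (√2150 − √725) = 0.036 × (46.3681 − 26.9258) = 0.036 × 19.4423 = 0.6999 W/m².
Total ΔF = 5.8967 + 0.6999 = 6.5966 W/m².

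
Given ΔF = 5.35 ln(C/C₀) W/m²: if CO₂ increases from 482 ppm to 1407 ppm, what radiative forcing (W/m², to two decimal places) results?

ΔF = 5.73 W/m²

CO₂: 5.35 × ln(1407/482) = 5.35 × ln(2.91909) = 5.35 × 1.07127 = 5.7313 W/m².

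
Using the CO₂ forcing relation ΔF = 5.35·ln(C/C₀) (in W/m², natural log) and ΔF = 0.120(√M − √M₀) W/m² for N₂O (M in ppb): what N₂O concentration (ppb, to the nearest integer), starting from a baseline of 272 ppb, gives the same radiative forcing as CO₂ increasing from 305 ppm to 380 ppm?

CO₂ forcing: 5.35 × ln(380/305) = 5.35 × 0.219859 = 1.17625 W/m².
Set 0.120(√M − √272) = 1.17625: √M = 1.17625/0.120 + √272 = 9.8021 + 16.4924 = 26.2945.
M = (26.2945)² = 691.40 ppb.

M ≈ 691 ppb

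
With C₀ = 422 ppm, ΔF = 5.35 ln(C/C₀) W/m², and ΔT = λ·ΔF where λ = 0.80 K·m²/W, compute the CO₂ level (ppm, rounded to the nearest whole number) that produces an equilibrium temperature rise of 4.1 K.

C ≈ 1100 ppm

Required forcing: ΔF = ΔT/λ = 4.1/0.80 = 5.1250 W/m².
Then ln(C/422) = ΔF/5.35 = 5.1250/5.35 = 0.95794.
So C = 422 × e^0.95794 = 422 × 2.60632 = 1099.87 ppm.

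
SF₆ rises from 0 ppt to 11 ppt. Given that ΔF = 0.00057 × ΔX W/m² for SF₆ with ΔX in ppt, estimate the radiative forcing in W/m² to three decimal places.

SF₆: ΔF = 0.00057 × (11 − 0) = 0.00057 × 11 = 0.0063 W/m².

ΔF = 0.006 W/m²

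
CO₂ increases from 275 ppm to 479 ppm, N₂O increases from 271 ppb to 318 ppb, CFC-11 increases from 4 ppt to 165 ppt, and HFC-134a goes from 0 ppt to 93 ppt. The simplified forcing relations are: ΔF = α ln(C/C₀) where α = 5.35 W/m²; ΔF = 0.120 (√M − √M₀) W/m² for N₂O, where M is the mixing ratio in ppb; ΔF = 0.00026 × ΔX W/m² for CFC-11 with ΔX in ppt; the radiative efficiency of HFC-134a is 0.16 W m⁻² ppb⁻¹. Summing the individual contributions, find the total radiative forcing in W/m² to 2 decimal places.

CO₂: 5.35 × ln(479/275) = 5.35 × ln(1.74182) = 5.35 × 0.55493 = 2.9689 W/m².
N₂O: 0.120 × (√318 − √271) = 0.120 × (17.8326 − 16.4621) = 0.120 × 1.3705 = 0.1645 W/m².
CFC-11: ΔF = 0.00026 × (165 − 4) = 0.00026 × 161 = 0.0419 W/m².
HFC-134a: Δ = 93 − 0 = 93 ppt = 0.093 ppb; ΔF = 0.16 × 0.093 = 0.0149 W/m².
Total ΔF = 2.9689 + 0.1645 + 0.0419 + 0.0149 = 3.1902 W/m².

ΔF = 3.19 W/m²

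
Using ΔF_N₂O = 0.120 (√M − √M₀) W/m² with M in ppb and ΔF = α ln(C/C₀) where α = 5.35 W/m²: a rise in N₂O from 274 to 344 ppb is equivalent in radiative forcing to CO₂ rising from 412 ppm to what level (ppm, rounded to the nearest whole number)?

C ≈ 431 ppm

N₂O forcing: 0.120 × (√344 − √274) = 0.120 × (18.5472 − 16.5529) = 0.120 × 1.9943 = 0.23932 W/m².
Set 5.35 ln(C/412) = 0.23932: ln(C/412) = 0.23932/5.35 = 0.04473, so C = 412 × e^0.04473 = 412 × 1.04575 = 430.85 ppm.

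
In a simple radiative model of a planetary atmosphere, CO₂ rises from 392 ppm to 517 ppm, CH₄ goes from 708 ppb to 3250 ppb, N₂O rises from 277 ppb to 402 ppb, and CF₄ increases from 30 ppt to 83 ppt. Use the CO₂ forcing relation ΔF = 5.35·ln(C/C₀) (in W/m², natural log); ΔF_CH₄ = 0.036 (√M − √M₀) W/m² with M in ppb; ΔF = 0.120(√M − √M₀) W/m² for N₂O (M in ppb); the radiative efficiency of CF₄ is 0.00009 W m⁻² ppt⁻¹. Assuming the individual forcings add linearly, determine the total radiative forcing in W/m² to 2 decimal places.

CO₂: 5.35 × ln(517/392) = 5.35 × ln(1.31888) = 5.35 × 0.27678 = 1.4808 W/m².
CH₄: 0.036 × (√3250 − √708) = 0.036 × (57.0088 − 26.6083) = 0.036 × 30.4005 = 1.0944 W/m².
N₂O: 0.120 × (√402 − √277) = 0.120 × (20.0499 − 16.6433) = 0.120 × 3.4066 = 0.4088 W/m².
CF₄: ΔF = 0.00009 × (83 − 30) = 0.00009 × 53 = 0.0048 W/m².
Total ΔF = 1.4808 + 1.0944 + 0.4088 + 0.0048 = 2.9888 W/m².

ΔF = 2.99 W/m²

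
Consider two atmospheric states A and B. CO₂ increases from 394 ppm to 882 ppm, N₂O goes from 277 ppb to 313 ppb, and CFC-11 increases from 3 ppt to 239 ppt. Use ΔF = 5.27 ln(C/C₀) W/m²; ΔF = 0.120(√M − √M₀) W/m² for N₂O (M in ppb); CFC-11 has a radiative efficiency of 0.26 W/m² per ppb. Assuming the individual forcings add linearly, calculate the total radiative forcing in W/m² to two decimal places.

CO₂: 5.27 × ln(882/394) = 5.27 × ln(2.23858) = 5.27 × 0.80584 = 4.2468 W/m².
N₂O: 0.120 × (√313 − √277) = 0.120 × (17.6918 − 16.6433) = 0.120 × 1.0485 = 0.1258 W/m².
CFC-11: Δ = 239 − 3 = 236 ppt = 0.236 ppb; ΔF = 0.26 × 0.236 = 0.0614 W/m².
Total ΔF = 4.2468 + 0.1258 + 0.0614 = 4.4340 W/m².

ΔF = 4.43 W/m²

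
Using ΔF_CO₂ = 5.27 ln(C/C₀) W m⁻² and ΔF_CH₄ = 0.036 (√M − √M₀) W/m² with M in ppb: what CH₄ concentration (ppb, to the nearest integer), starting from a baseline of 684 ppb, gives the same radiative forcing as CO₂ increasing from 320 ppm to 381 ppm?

CO₂ forcing: 5.27 × ln(381/320) = 5.27 × 0.174478 = 0.91950 W/m².
Set 0.036(√M − √684) = 0.91950: √M = 0.91950/0.036 + √684 = 25.5417 + 26.1534 = 51.6951.
M = (51.6951)² = 2672.38 ppb.

M ≈ 2672 ppb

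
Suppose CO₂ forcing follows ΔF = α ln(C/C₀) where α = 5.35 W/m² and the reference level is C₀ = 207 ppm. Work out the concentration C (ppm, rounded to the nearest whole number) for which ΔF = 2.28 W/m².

Set 5.35 ln(C/207) = 2.28, so ln(C/207) = 2.28/5.35 = 0.42617.
Then C/207 = e^0.42617 = 1.53138, giving C = 207 × 1.53138 = 317.00 ppm.

C ≈ 317 ppm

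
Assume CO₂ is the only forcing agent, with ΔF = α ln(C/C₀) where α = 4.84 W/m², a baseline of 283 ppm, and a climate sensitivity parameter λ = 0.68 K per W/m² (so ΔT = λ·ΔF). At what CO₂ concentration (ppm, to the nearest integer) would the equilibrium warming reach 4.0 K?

Required forcing: ΔF = ΔT/λ = 4.0/0.68 = 5.8824 W/m².
Then ln(C/283) = ΔF/4.84 = 5.8824/4.84 = 1.21537.
So C = 283 × e^1.21537 = 283 × 3.37154 = 954.15 ppm.

C ≈ 954 ppm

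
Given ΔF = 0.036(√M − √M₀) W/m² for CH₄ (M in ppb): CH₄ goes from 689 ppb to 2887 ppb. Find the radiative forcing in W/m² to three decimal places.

CH₄: 0.036 × (√2887 − √689) = 0.036 × (53.7308 − 26.2488) = 0.036 × 27.4820 = 0.9894 W/m².

ΔF = 0.989 W/m²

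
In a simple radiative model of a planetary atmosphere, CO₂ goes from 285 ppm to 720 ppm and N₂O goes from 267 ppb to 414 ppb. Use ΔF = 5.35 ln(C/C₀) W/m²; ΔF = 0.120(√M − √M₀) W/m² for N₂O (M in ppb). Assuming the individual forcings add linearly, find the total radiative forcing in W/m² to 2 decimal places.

ΔF = 5.44 W/m²

CO₂: 5.35 × ln(720/285) = 5.35 × ln(2.52632) = 5.35 × 0.92676 = 4.9582 W/m².
N₂O: 0.120 × (√414 − √267) = 0.120 × (20.3470 − 16.3401) = 0.120 × 4.0069 = 0.4808 W/m².
Total ΔF = 4.9582 + 0.4808 = 5.4390 W/m².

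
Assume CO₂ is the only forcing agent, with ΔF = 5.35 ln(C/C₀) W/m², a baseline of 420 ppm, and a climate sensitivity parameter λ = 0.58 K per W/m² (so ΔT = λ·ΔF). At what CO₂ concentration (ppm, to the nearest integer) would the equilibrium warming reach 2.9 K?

Required forcing: ΔF = ΔT/λ = 2.9/0.58 = 5.0000 W/m².
Then ln(C/420) = ΔF/5.35 = 5.0000/5.35 = 0.93458.
So C = 420 × e^0.93458 = 420 × 2.54614 = 1069.38 ppm.

C ≈ 1069 ppm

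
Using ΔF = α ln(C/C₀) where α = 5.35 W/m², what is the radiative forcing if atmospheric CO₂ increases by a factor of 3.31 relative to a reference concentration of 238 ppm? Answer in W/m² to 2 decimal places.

Because the forcing depends only on the ratio C/C₀, the initial concentration does not enter.
ΔF = 5.35 × ln(3.31) = 5.35 × 1.19695 = 6.4037 W/m².

ΔF = 6.40 W/m²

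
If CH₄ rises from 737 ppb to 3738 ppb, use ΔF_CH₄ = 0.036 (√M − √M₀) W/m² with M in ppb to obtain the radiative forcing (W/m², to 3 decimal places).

CH₄: 0.036 × (√3738 − √737) = 0.036 × (61.1392 − 27.1477) = 0.036 × 33.9915 = 1.2237 W/m².

ΔF = 1.224 W/m²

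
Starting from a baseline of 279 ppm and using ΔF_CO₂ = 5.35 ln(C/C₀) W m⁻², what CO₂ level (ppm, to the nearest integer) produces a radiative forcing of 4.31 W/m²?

Set 5.35 ln(C/279) = 4.31, so ln(C/279) = 4.31/5.35 = 0.80561.
Then C/279 = e^0.80561 = 2.23806, giving C = 279 × 2.23806 = 624.42 ppm.

C ≈ 624 ppm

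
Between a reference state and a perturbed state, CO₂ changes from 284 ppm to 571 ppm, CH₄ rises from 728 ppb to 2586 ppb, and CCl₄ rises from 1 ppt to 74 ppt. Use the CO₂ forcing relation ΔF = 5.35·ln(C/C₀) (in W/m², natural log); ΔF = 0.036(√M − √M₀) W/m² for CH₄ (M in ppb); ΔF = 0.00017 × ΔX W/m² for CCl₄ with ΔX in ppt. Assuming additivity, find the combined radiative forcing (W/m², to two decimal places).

ΔF = 4.61 W/m²

CO₂: 5.35 × ln(571/284) = 5.35 × ln(2.01056) = 5.35 × 0.69841 = 3.7365 W/m².
CH₄: 0.036 × (√2586 − √728) = 0.036 × (50.8527 − 26.9815) = 0.036 × 23.8712 = 0.8594 W/m².
CCl₄: ΔF = 0.00017 × (74 − 1) = 0.00017 × 73 = 0.0124 W/m².
Total ΔF = 3.7365 + 0.8594 + 0.0124 = 4.6083 W/m².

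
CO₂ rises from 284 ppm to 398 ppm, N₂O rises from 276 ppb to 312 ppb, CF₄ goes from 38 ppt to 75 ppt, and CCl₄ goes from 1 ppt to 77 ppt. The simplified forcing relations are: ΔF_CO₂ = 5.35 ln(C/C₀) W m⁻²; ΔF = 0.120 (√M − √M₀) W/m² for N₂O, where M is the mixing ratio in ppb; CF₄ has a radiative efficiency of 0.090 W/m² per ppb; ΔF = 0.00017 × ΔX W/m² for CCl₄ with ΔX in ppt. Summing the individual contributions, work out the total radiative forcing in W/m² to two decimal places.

ΔF = 1.95 W/m²

CO₂: 5.35 × ln(398/284) = 5.35 × ln(1.40141) = 5.35 × 0.33748 = 1.8055 W/m².
N₂O: 0.120 × (√312 − √276) = 0.120 × (17.6635 − 16.6132) = 0.120 × 1.0503 = 0.1260 W/m².
CF₄: Δ = 75 − 38 = 37 ppt = 0.037 ppb; ΔF = 0.090 × 0.037 = 0.0033 W/m².
CCl₄: ΔF = 0.00017 × (77 − 1) = 0.00017 × 76 = 0.0129 W/m².
Total ΔF = 1.8055 + 0.1260 + 0.0033 + 0.0129 = 1.9477 W/m².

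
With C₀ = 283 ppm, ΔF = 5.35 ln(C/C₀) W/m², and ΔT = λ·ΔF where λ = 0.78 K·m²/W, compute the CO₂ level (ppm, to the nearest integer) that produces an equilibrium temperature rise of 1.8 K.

C ≈ 436 ppm

Required forcing: ΔF = ΔT/λ = 1.8/0.78 = 2.3077 W/m².
Then ln(C/283) = ΔF/5.35 = 2.3077/5.35 = 0.43135.
So C = 283 × e^0.43135 = 283 × 1.53933 = 435.63 ppm.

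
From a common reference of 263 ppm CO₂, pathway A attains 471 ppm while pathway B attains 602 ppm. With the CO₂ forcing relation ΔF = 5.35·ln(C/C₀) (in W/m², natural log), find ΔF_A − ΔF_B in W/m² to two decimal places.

ΔF_A − ΔF_B = -1.31 W/m²

ΔF_A = 5.35 ln(471/263) = 5.35 × 0.58270 = 3.1174 W/m².
ΔF_B = 5.35 ln(602/263) = 5.35 × 0.82810 = 4.4303 W/m².
Difference: 3.1174 − 4.4303 = -1.3129 W/m².
(Equivalently, ΔF_A − ΔF_B = 5.35 ln(471/602) = 5.35 × -0.24540 = -1.3129 W/m².)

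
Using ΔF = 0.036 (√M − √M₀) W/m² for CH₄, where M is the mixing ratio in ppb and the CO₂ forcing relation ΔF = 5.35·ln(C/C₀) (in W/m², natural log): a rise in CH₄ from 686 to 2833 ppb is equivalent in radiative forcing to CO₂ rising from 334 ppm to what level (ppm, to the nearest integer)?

CH₄ forcing: 0.036 × (√2833 − √686) = 0.036 × (53.2259 − 26.1916) = 0.036 × 27.0343 = 0.97323 W/m².
Set 5.35 ln(C/334) = 0.97323: ln(C/334) = 0.97323/5.35 = 0.18191, so C = 334 × e^0.18191 = 334 × 1.19951 = 400.64 ppm.

C ≈ 401 ppm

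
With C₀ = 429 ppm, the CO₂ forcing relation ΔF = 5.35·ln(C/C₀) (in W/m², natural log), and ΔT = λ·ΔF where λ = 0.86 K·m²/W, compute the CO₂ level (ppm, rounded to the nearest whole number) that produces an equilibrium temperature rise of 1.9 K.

C ≈ 648 ppm

Required forcing: ΔF = ΔT/λ = 1.9/0.86 = 2.2093 W/m².
Then ln(C/429) = ΔF/5.35 = 2.2093/5.35 = 0.41295.
So C = 429 × e^0.41295 = 429 × 1.51127 = 648.33 ppm.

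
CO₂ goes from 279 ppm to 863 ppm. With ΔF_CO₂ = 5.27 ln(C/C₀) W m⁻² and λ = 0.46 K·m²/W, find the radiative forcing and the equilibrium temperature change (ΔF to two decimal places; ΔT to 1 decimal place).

CO₂: 5.27 × ln(863/279) = 5.27 × ln(3.09319) = 5.27 × 1.12920 = 5.9509 W/m².
ΔT = λ ΔF = 0.46 × 5.95 = 2.7370 K.

ΔF = 5.95 W/m²; ΔT = 2.7 K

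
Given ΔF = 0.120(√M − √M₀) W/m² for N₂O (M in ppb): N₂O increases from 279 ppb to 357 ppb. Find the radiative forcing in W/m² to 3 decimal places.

N₂O: 0.120 × (√357 − √279) = 0.120 × (18.8944 − 16.7033) = 0.120 × 2.1911 = 0.2629 W/m².

ΔF = 0.263 W/m²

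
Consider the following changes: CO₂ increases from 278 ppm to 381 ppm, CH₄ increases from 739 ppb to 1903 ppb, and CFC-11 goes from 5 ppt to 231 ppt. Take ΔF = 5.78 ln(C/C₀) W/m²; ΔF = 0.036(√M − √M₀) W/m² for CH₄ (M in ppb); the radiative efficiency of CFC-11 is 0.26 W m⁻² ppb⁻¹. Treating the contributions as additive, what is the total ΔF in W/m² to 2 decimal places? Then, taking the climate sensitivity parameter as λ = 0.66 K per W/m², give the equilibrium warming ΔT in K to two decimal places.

ΔF = 2.47 W/m²; ΔT = 1.63 K

CO₂: 5.78 × ln(381/278) = 5.78 × ln(1.37050) = 5.78 × 0.31518 = 1.8217 W/m².
CH₄: 0.036 × (√1903 − √739) = 0.036 × (43.6234 − 27.1846) = 0.036 × 16.4388 = 0.5918 W/m².
CFC-11: Δ = 231 − 5 = 226 ppt = 0.226 ppb; ΔF = 0.26 × 0.226 = 0.0588 W/m².
Total ΔF = 1.8217 + 0.5918 + 0.0588 = 2.4723 W/m².
ΔT = λ ΔF = 0.66 × 2.47 = 1.6302 K.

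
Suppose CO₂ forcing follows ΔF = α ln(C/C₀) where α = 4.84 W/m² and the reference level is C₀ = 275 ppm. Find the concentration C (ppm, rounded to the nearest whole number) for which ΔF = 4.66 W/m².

C ≈ 720 ppm

Set 4.84 ln(C/275) = 4.66, so ln(C/275) = 4.66/4.84 = 0.96281.
Then C/275 = e^0.96281 = 2.61905, giving C = 275 × 2.61905 = 720.24 ppm.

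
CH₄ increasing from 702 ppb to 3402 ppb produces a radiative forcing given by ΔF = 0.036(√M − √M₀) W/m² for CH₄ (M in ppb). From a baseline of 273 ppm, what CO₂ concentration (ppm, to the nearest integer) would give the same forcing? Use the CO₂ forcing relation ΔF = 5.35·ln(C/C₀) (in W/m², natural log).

CH₄ forcing: 0.036 × (√3402 − √702) = 0.036 × (58.3267 − 26.4953) = 0.036 × 31.8314 = 1.14593 W/m².
Set 5.35 ln(C/273) = 1.14593: ln(C/273) = 1.14593/5.35 = 0.21419, so C = 273 × e^0.21419 = 273 × 1.23886 = 338.21 ppm.

C ≈ 338 ppm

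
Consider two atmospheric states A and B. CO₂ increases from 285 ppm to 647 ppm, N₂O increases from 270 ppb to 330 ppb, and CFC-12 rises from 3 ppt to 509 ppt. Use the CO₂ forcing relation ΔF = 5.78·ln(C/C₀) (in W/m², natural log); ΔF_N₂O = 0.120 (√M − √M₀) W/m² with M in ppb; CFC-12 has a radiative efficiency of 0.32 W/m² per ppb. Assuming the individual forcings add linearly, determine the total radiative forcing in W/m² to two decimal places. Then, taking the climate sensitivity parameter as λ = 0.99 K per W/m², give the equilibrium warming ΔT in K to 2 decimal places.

ΔF = 5.11 W/m²; ΔT = 5.06 K

CO₂: 5.78 × ln(647/285) = 5.78 × ln(2.27018) = 5.78 × 0.81986 = 4.7388 W/m².
N₂O: 0.120 × (√330 − √270) = 0.120 × (18.1659 − 16.4317) = 0.120 × 1.7342 = 0.2081 W/m².
CFC-12: Δ = 509 − 3 = 506 ppt = 0.506 ppb; ΔF = 0.32 × 0.506 = 0.1619 W/m².
Total ΔF = 4.7388 + 0.2081 + 0.1619 = 5.1088 W/m².
ΔT = λ ΔF = 0.99 × 5.11 = 5.0589 K.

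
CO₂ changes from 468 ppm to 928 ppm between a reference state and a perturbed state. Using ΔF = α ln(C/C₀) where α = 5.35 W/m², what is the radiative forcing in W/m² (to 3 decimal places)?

ΔF = 3.662 W/m²

CO₂: 5.35 × ln(928/468) = 5.35 × ln(1.98291) = 5.35 × 0.68457 = 3.6624 W/m².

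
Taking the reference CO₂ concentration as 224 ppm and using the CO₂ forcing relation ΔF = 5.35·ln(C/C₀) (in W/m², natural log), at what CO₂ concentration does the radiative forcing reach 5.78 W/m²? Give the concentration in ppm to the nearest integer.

Set 5.35 ln(C/224) = 5.78, so ln(C/224) = 5.78/5.35 = 1.08037.
Then C/224 = e^1.08037 = 2.94577, giving C = 224 × 2.94577 = 659.85 ppm.

C ≈ 660 ppm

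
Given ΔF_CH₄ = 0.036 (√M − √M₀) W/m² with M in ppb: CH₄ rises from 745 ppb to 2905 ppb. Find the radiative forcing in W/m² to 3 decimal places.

ΔF = 0.958 W/m²

CH₄: 0.036 × (√2905 − √745) = 0.036 × (53.8981 − 27.2947) = 0.036 × 26.6034 = 0.9577 W/m².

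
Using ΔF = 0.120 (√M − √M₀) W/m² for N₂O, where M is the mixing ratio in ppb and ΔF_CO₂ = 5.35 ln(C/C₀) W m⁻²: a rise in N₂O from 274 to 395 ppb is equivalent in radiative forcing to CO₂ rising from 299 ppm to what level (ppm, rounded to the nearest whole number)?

N₂O forcing: 0.120 × (√395 − √274) = 0.120 × (19.8746 − 16.5529) = 0.120 × 3.3217 = 0.39860 W/m².
Set 5.35 ln(C/299) = 0.39860: ln(C/299) = 0.39860/5.35 = 0.07450, so C = 299 × e^0.07450 = 299 × 1.07735 = 322.13 ppm.

C ≈ 322 ppm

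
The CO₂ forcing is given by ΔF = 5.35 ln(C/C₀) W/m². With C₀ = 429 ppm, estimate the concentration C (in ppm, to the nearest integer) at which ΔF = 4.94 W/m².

C ≈ 1080 ppm

Set 5.35 ln(C/429) = 4.94, so ln(C/429) = 4.94/5.35 = 0.92336.
Then C/429 = e^0.92336 = 2.51774, giving C = 429 × 2.51774 = 1080.11 ppm.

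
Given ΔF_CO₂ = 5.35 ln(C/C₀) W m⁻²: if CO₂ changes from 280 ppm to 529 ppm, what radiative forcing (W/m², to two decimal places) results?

CO₂: 5.35 × ln(529/280) = 5.35 × ln(1.88929) = 5.35 × 0.63620 = 3.4037 W/m².

ΔF = 3.40 W/m²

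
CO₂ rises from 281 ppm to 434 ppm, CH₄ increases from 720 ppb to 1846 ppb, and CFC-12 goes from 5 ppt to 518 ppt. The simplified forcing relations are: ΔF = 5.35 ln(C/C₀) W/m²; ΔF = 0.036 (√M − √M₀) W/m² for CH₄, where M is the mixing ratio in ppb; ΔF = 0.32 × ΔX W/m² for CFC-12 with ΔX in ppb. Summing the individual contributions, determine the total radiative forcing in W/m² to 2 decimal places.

CO₂: 5.35 × ln(434/281) = 5.35 × ln(1.54448) = 5.35 × 0.43469 = 2.3256 W/m².
CH₄: 0.036 × (√1846 − √720) = 0.036 × (42.9651 − 26.8328) = 0.036 × 16.1323 = 0.5808 W/m².
CFC-12: Δ = 518 − 5 = 513 ppt = 0.513 ppb; ΔF = 0.32 × 0.513 = 0.1642 W/m².
Total ΔF = 2.3256 + 0.5808 + 0.1642 = 3.0706 W/m².

ΔF = 3.07 W/m²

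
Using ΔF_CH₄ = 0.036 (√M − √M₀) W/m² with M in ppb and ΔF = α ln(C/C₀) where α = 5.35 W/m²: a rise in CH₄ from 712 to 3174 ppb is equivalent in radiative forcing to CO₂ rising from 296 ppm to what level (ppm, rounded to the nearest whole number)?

C ≈ 361 ppm

CH₄ forcing: 0.036 × (√3174 − √712) = 0.036 × (56.3383 − 26.6833) = 0.036 × 29.6550 = 1.06758 W/m².
Set 5.35 ln(C/296) = 1.06758: ln(C/296) = 1.06758/5.35 = 0.19955, so C = 296 × e^0.19955 = 296 × 1.22085 = 361.37 ppm.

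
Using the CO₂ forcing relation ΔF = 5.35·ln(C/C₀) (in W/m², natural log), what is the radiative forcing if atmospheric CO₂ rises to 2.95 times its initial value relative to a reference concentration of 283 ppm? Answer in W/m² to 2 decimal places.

ΔF = 5.79 W/m²

Because the forcing depends only on the ratio C/C₀, the initial concentration does not enter.
ΔF = 5.35 × ln(2.95) = 5.35 × 1.08181 = 5.7877 W/m².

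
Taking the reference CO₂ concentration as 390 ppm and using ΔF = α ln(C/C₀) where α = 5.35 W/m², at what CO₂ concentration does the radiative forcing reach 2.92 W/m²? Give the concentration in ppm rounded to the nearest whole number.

Set 5.35 ln(C/390) = 2.92, so ln(C/390) = 2.92/5.35 = 0.54579.
Then C/390 = e^0.54579 = 1.72597, giving C = 390 × 1.72597 = 673.13 ppm.

C ≈ 673 ppm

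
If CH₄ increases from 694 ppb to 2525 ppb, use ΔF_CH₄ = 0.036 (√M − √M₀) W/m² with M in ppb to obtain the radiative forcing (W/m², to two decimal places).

ΔF = 0.86 W/m²

CH₄: 0.036 × (√2525 − √694) = 0.036 × (50.2494 − 26.3439) = 0.036 × 23.9055 = 0.8606 W/m².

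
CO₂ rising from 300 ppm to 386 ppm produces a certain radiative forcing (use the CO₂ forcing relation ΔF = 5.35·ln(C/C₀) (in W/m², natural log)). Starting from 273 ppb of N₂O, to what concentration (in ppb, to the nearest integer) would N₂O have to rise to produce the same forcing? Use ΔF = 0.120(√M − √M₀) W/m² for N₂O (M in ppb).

M ≈ 771 ppb

CO₂ forcing: 5.35 × ln(386/300) = 5.35 × 0.252055 = 1.34849 W/m².
Set 0.120(√M − √273) = 1.34849: √M = 1.34849/0.120 + √273 = 11.2374 + 16.5227 = 27.7601.
M = (27.7601)² = 770.62 ppb.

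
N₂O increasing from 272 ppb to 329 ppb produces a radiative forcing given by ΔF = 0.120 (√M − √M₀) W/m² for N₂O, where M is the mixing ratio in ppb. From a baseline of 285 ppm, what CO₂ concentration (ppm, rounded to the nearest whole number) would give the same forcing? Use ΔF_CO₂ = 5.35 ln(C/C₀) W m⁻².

C ≈ 296 ppm

N₂O forcing: 0.120 × (√329 − √272) = 0.120 × (18.1384 − 16.4924) = 0.120 × 1.6460 = 0.19752 W/m².
Set 5.35 ln(C/285) = 0.19752: ln(C/285) = 0.19752/5.35 = 0.03692, so C = 285 × e^0.03692 = 285 × 1.03761 = 295.72 ppm.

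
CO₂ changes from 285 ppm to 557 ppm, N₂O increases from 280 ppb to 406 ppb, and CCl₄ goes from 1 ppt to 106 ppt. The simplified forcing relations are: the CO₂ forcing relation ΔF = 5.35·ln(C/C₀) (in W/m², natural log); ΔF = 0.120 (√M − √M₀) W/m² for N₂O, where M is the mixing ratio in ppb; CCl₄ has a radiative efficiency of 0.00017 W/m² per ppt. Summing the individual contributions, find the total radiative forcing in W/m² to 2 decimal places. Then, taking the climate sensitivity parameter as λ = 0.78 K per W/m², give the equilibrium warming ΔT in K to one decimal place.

ΔF = 4.01 W/m²; ΔT = 3.1 K

CO₂: 5.35 × ln(557/285) = 5.35 × ln(1.95439) = 5.35 × 0.67008 = 3.5849 W/m².
N₂O: 0.120 × (√406 − √280) = 0.120 × (20.1494 − 16.7332) = 0.120 × 3.4162 = 0.4099 W/m².
CCl₄: ΔF = 0.00017 × (106 − 1) = 0.00017 × 105 = 0.0179 W/m².
Total ΔF = 3.5849 + 0.4099 + 0.0179 = 4.0127 W/m².
ΔT = λ ΔF = 0.78 × 4.01 = 3.1278 K.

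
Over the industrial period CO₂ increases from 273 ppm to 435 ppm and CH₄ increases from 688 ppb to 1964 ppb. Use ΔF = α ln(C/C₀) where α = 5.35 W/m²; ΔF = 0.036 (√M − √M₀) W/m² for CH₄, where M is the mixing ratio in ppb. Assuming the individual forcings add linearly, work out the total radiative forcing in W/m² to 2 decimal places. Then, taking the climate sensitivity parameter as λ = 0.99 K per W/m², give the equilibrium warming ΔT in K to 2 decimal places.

ΔF = 3.14 W/m²; ΔT = 3.11 K

CO₂: 5.35 × ln(435/273) = 5.35 × ln(1.59341) = 5.35 × 0.46588 = 2.4925 W/m².
CH₄: 0.036 × (√1964 − √688) = 0.036 × (44.3170 − 26.2298) = 0.036 × 18.0872 = 0.6511 W/m².
Total ΔF = 2.4925 + 0.6511 = 3.1436 W/m².
ΔT = λ ΔF = 0.99 × 3.14 = 3.1086 K.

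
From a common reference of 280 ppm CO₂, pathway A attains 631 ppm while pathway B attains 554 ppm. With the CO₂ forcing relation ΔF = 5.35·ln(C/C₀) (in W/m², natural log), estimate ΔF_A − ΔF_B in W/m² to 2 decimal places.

ΔF_A − ΔF_B = 0.70 W/m²

ΔF_A = 5.35 ln(631/280) = 5.35 × 0.81252 = 4.3470 W/m².
ΔF_B = 5.35 ln(554/280) = 5.35 × 0.68238 = 3.6507 W/m².
Difference: 4.3470 − 3.6507 = 0.6963 W/m².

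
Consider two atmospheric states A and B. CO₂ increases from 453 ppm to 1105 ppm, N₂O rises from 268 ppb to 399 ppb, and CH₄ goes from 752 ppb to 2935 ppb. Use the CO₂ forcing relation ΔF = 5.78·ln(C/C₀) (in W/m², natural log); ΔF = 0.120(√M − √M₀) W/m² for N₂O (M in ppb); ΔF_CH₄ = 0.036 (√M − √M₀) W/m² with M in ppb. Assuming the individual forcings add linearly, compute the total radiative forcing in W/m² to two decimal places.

ΔF = 6.55 W/m²

CO₂: 5.78 × ln(1105/453) = 5.78 × ln(2.43929) = 5.78 × 0.89171 = 5.1541 W/m².
N₂O: 0.120 × (√399 − √268) = 0.120 × (19.9750 − 16.3707) = 0.120 × 3.6043 = 0.4325 W/m².
CH₄: 0.036 × (√2935 − √752) = 0.036 × (54.1756 − 27.4226) = 0.036 × 26.7530 = 0.9631 W/m².
Total ΔF = 5.1541 + 0.4325 + 0.9631 = 6.5497 W/m².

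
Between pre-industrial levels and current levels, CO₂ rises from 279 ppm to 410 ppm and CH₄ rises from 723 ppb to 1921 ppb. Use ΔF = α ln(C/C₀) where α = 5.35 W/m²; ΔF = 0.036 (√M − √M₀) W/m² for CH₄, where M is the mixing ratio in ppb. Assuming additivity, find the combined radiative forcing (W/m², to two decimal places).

ΔF = 2.67 W/m²

CO₂: 5.35 × ln(410/279) = 5.35 × ln(1.46953) = 5.35 × 0.38494 = 2.0594 W/m².
CH₄: 0.036 × (√1921 − √723) = 0.036 × (43.8292 − 26.8887) = 0.036 × 16.9405 = 0.6099 W/m².
Total ΔF = 2.0594 + 0.6099 = 2.6693 W/m².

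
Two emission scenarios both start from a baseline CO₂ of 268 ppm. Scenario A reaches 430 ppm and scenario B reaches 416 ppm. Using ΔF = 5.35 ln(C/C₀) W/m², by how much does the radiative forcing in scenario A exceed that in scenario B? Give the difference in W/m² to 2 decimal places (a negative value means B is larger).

ΔF_A = 5.35 ln(430/268) = 5.35 × 0.47280 = 2.5295 W/m².
ΔF_B = 5.35 ln(416/268) = 5.35 × 0.43970 = 2.3524 W/m².
Difference: 2.5295 − 2.3524 = 0.1771 W/m².
(Equivalently, ΔF_A − ΔF_B = 5.35 ln(430/416) = 5.35 × 0.03310 = 0.1771 W/m².)

ΔF_A − ΔF_B = 0.18 W/m²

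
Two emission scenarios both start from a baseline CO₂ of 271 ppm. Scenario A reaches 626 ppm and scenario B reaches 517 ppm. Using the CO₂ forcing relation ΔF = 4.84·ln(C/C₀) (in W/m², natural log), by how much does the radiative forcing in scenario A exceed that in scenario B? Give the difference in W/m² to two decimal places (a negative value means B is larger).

ΔF_A = 4.84 ln(626/271) = 4.84 × 0.83723 = 4.0522 W/m².
ΔF_B = 4.84 ln(517/271) = 4.84 × 0.64592 = 3.1263 W/m².
Difference: 4.0522 − 3.1263 = 0.9259 W/m².
(Equivalently, ΔF_A − ΔF_B = 4.84 ln(626/517) = 4.84 × 0.19131 = 0.9259 W/m².)

ΔF_A − ΔF_B = 0.93 W/m²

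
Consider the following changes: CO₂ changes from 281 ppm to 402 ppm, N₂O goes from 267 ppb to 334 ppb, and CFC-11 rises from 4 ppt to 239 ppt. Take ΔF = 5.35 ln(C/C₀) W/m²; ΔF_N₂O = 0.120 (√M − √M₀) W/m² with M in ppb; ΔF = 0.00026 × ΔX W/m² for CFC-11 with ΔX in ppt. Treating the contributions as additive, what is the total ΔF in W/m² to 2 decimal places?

CO₂: 5.35 × ln(402/281) = 5.35 × ln(1.43060) = 5.35 × 0.35809 = 1.9158 W/m².
N₂O: 0.120 × (√334 − √267) = 0.120 × (18.2757 − 16.3401) = 0.120 × 1.9356 = 0.2323 W/m².
CFC-11: ΔF = 0.00026 × (239 − 4) = 0.00026 × 235 = 0.0611 W/m².
Total ΔF = 1.9158 + 0.2323 + 0.0611 = 2.2092 W/m².

ΔF = 2.21 W/m²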